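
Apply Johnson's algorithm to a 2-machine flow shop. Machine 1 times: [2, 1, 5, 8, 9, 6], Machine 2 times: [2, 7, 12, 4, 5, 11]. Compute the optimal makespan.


Apply Johnson's rule:
  Group 1 (a <= b): [(2, 1, 7), (1, 2, 2), (3, 5, 12), (6, 6, 11)]
  Group 2 (a > b): [(5, 9, 5), (4, 8, 4)]
Optimal job order: [2, 1, 3, 6, 5, 4]
Schedule:
  Job 2: M1 done at 1, M2 done at 8
  Job 1: M1 done at 3, M2 done at 10
  Job 3: M1 done at 8, M2 done at 22
  Job 6: M1 done at 14, M2 done at 33
  Job 5: M1 done at 23, M2 done at 38
  Job 4: M1 done at 31, M2 done at 42
Makespan = 42

42


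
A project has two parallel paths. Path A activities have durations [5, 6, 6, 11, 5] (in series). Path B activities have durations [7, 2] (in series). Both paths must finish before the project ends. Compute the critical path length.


Path A total = 5 + 6 + 6 + 11 + 5 = 33
Path B total = 7 + 2 = 9
Critical path = longest path = max(33, 9) = 33

33


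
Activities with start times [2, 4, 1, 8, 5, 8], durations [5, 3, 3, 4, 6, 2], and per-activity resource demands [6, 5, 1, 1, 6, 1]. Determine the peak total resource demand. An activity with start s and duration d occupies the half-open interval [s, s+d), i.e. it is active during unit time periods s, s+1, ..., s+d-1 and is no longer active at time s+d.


Each activity i is active on [start_i, start_i + duration_i).
Compute total resource usage per time slot:
  t=0: active resources = [], total = 0
  t=1: active resources = [1], total = 1
  t=2: active resources = [6, 1], total = 7
  t=3: active resources = [6, 1], total = 7
  t=4: active resources = [6, 5], total = 11
  t=5: active resources = [6, 5, 6], total = 17
  t=6: active resources = [6, 5, 6], total = 17
  t=7: active resources = [6], total = 6
  t=8: active resources = [1, 6, 1], total = 8
  t=9: active resources = [1, 6, 1], total = 8
  t=10: active resources = [1, 6], total = 7
  t=11: active resources = [1], total = 1
Peak resource demand = 17

17


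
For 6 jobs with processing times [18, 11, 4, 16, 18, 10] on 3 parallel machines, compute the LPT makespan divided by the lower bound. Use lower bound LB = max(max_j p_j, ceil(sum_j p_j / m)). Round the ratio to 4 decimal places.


LPT order: [18, 18, 16, 11, 10, 4]
Machine loads after assignment: [28, 22, 27]
LPT makespan = 28
Lower bound = max(max_job, ceil(total/3)) = max(18, 26) = 26
Ratio = 28 / 26 = 1.0769

1.0769


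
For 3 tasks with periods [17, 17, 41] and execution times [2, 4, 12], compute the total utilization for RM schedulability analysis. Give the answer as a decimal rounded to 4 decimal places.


Compute individual utilizations (exact fractions):
  Task 1: C/T = 2/17 (approx. 0.1176)
  Task 2: C/T = 4/17 (approx. 0.2353)
  Task 3: C/T = 12/41 (approx. 0.2927)
Total utilization U = 2/17 + 4/17 + 12/41 = 450/697
Rounded to 4 decimal places: U = 0.6456
RM (Liu & Layland) bound for 3 tasks = 0.779763; compare with U = 450/697 (approx. 0.645624)
U <= bound, so schedulable by RM sufficient condition.

0.6456


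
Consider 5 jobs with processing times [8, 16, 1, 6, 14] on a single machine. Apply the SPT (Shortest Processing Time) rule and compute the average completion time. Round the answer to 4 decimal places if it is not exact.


Sort jobs by processing time (SPT order): [1, 6, 8, 14, 16]
Compute completion times sequentially:
  Job 1: processing = 1, completes at 1
  Job 2: processing = 6, completes at 7
  Job 3: processing = 8, completes at 15
  Job 4: processing = 14, completes at 29
  Job 5: processing = 16, completes at 45
Sum of completion times = 97
Average completion time = 97/5 = 19.4

19.4


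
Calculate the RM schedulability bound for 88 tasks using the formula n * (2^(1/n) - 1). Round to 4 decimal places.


Compute 2^(1/88) = 1.0079077751
Subtract 1: 1.0079077751 - 1 = 0.0079077751
Multiply by n: 88 * 0.0079077751 = 0.6958842088
Round to 4 dp: 0.6959

0.6959


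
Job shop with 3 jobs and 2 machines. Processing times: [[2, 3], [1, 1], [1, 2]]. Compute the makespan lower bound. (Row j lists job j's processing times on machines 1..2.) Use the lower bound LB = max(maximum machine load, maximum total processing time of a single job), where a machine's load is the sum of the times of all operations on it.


Machine loads:
  Machine 1: 2 + 1 + 1 = 4
  Machine 2: 3 + 1 + 2 = 6
Max machine load = 6
Job totals:
  Job 1: 5
  Job 2: 2
  Job 3: 3
Max job total = 5
Lower bound = max(6, 5) = 6

6


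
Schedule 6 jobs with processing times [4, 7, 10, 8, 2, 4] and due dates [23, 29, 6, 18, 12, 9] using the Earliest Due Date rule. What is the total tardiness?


Sort by due date (EDD order): [(10, 6), (4, 9), (2, 12), (8, 18), (4, 23), (7, 29)]
Compute completion times and tardiness:
  Job 1: p=10, d=6, C=10, tardiness=max(0,10-6)=4
  Job 2: p=4, d=9, C=14, tardiness=max(0,14-9)=5
  Job 3: p=2, d=12, C=16, tardiness=max(0,16-12)=4
  Job 4: p=8, d=18, C=24, tardiness=max(0,24-18)=6
  Job 5: p=4, d=23, C=28, tardiness=max(0,28-23)=5
  Job 6: p=7, d=29, C=35, tardiness=max(0,35-29)=6
Total tardiness = 30

30


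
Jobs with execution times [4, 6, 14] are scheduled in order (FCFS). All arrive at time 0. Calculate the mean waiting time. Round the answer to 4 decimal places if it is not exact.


FCFS order (as given): [4, 6, 14]
Waiting times:
  Job 1: wait = 0
  Job 2: wait = 4
  Job 3: wait = 10
Sum of waiting times = 14
Average waiting time = 14/3 = 4.6667

4.6667


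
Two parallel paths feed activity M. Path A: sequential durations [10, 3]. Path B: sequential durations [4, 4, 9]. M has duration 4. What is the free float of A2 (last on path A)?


ES(A2) = sum of predecessors on chain A = 10
EF(A2) = ES + duration = 10 + 3 = 13
Successor of A2 is M. ES(M) = max(sum(A), sum(B)) = max(13, 17) = 17
Free float = ES(successor) - EF(current) = 17 - 13 = 4

4


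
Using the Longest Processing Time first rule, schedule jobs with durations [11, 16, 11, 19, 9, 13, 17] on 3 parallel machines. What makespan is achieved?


Sort jobs in decreasing order (LPT): [19, 17, 16, 13, 11, 11, 9]
Assign each job to the least loaded machine:
  Machine 1: jobs [19, 11], load = 30
  Machine 2: jobs [17, 11, 9], load = 37
  Machine 3: jobs [16, 13], load = 29
Makespan = max load = 37

37


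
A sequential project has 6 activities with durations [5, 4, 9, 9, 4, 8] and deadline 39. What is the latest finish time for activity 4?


LF(activity 4) = deadline - sum of successor durations
Successors: activities 5 through 6 with durations [4, 8]
Sum of successor durations = 12
LF = 39 - 12 = 27

27


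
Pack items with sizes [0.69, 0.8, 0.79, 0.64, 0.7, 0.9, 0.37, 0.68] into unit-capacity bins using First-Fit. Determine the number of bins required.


Place items sequentially using First-Fit:
  Item 0.69 -> new Bin 1
  Item 0.8 -> new Bin 2
  Item 0.79 -> new Bin 3
  Item 0.64 -> new Bin 4
  Item 0.7 -> new Bin 5
  Item 0.9 -> new Bin 6
  Item 0.37 -> new Bin 7
  Item 0.68 -> new Bin 8
Total bins used = 8

8


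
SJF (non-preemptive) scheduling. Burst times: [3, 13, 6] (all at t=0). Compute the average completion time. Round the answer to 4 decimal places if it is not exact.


SJF order (ascending): [3, 6, 13]
Completion times:
  Job 1: burst=3, C=3
  Job 2: burst=6, C=9
  Job 3: burst=13, C=22
Average completion = 34/3 = 11.3333

11.3333


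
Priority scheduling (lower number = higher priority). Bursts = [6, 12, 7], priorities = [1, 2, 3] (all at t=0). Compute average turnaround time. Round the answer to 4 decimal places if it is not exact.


Sort by priority (ascending = highest first):
Order: [(1, 6), (2, 12), (3, 7)]
Completion times:
  Priority 1, burst=6, C=6
  Priority 2, burst=12, C=18
  Priority 3, burst=7, C=25
Average turnaround = 49/3 = 16.3333

16.3333


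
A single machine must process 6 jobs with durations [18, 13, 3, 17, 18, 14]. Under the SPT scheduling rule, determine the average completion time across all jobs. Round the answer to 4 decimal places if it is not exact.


Sort jobs by processing time (SPT order): [3, 13, 14, 17, 18, 18]
Compute completion times sequentially:
  Job 1: processing = 3, completes at 3
  Job 2: processing = 13, completes at 16
  Job 3: processing = 14, completes at 30
  Job 4: processing = 17, completes at 47
  Job 5: processing = 18, completes at 65
  Job 6: processing = 18, completes at 83
Sum of completion times = 244
Average completion time = 244/6 = 40.6667

40.6667


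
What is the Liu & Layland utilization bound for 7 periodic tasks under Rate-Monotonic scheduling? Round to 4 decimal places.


Compute 2^(1/7) = 1.1040895137
Subtract 1: 1.1040895137 - 1 = 0.1040895137
Multiply by n: 7 * 0.1040895137 = 0.7286265959
Round to 4 dp: 0.7286

0.7286


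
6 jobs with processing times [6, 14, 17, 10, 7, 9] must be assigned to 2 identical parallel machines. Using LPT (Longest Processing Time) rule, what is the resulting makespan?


Sort jobs in decreasing order (LPT): [17, 14, 10, 9, 7, 6]
Assign each job to the least loaded machine:
  Machine 1: jobs [17, 9, 6], load = 32
  Machine 2: jobs [14, 10, 7], load = 31
Makespan = max load = 32

32


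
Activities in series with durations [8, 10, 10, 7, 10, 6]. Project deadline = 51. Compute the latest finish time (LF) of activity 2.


LF(activity 2) = deadline - sum of successor durations
Successors: activities 3 through 6 with durations [10, 7, 10, 6]
Sum of successor durations = 33
LF = 51 - 33 = 18

18


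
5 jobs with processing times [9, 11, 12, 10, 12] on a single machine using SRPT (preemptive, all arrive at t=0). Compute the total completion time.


Since all jobs arrive at t=0, SRPT equals SPT ordering.
SPT order: [9, 10, 11, 12, 12]
Completion times:
  Job 1: p=9, C=9
  Job 2: p=10, C=19
  Job 3: p=11, C=30
  Job 4: p=12, C=42
  Job 5: p=12, C=54
Total completion time = 9 + 19 + 30 + 42 + 54 = 154

154


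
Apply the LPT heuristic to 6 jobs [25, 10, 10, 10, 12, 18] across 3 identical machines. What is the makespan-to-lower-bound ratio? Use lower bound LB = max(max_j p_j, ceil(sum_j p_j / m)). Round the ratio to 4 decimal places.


LPT order: [25, 18, 12, 10, 10, 10]
Machine loads after assignment: [25, 28, 32]
LPT makespan = 32
Lower bound = max(max_job, ceil(total/3)) = max(25, 29) = 29
Ratio = 32 / 29 = 1.1034

1.1034


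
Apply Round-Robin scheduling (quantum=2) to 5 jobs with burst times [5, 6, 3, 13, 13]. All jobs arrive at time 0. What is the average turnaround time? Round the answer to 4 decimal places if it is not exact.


Time quantum = 2
Execution trace:
  J1 runs 2 units, time = 2
  J2 runs 2 units, time = 4
  J3 runs 2 units, time = 6
  J4 runs 2 units, time = 8
  J5 runs 2 units, time = 10
  J1 runs 2 units, time = 12
  J2 runs 2 units, time = 14
  J3 runs 1 units, time = 15
  J4 runs 2 units, time = 17
  J5 runs 2 units, time = 19
  J1 runs 1 units, time = 20
  J2 runs 2 units, time = 22
  J4 runs 2 units, time = 24
  J5 runs 2 units, time = 26
  J4 runs 2 units, time = 28
  J5 runs 2 units, time = 30
  J4 runs 2 units, time = 32
  J5 runs 2 units, time = 34
  J4 runs 2 units, time = 36
  J5 runs 2 units, time = 38
  J4 runs 1 units, time = 39
  J5 runs 1 units, time = 40
Finish times: [20, 22, 15, 39, 40]
Average turnaround = 136/5 = 27.2

27.2


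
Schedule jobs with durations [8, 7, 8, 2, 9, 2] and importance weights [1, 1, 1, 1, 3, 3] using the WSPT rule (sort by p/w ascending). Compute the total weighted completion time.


Compute p/w ratios and sort ascending (WSPT): [(2, 3), (2, 1), (9, 3), (7, 1), (8, 1), (8, 1)]
Compute weighted completion times:
  Job (p=2,w=3): C=2, w*C=3*2=6
  Job (p=2,w=1): C=4, w*C=1*4=4
  Job (p=9,w=3): C=13, w*C=3*13=39
  Job (p=7,w=1): C=20, w*C=1*20=20
  Job (p=8,w=1): C=28, w*C=1*28=28
  Job (p=8,w=1): C=36, w*C=1*36=36
Total weighted completion time = 133

133


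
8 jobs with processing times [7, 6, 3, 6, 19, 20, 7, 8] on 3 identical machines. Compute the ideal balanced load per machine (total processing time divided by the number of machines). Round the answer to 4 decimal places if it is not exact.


Total processing time = 7 + 6 + 3 + 6 + 19 + 20 + 7 + 8 = 76
Number of machines = 3
Ideal balanced load = 76 / 3 = 25.3333

25.3333


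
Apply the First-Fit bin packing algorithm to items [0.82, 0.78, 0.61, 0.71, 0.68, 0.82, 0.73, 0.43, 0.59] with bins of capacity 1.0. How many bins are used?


Place items sequentially using First-Fit:
  Item 0.82 -> new Bin 1
  Item 0.78 -> new Bin 2
  Item 0.61 -> new Bin 3
  Item 0.71 -> new Bin 4
  Item 0.68 -> new Bin 5
  Item 0.82 -> new Bin 6
  Item 0.73 -> new Bin 7
  Item 0.43 -> new Bin 8
  Item 0.59 -> new Bin 9
Total bins used = 9

9


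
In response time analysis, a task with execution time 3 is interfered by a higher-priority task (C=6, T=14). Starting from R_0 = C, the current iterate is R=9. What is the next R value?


R_next = C + ceil(R_prev / T_hp) * C_hp
ceil(9 / 14) = ceil(0.6429) = 1
Interference = 1 * 6 = 6
R_next = 3 + 6 = 9
R_next = R_prev, so the iteration has converged (response time = 9).

9


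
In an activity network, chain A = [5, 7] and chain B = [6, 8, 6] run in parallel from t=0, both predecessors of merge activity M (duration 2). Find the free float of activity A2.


ES(A2) = sum of predecessors on chain A = 5
EF(A2) = ES + duration = 5 + 7 = 12
Successor of A2 is M. ES(M) = max(sum(A), sum(B)) = max(12, 20) = 20
Free float = ES(successor) - EF(current) = 20 - 12 = 8

8


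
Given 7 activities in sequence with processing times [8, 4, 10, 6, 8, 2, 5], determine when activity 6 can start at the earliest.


Activity 6 starts after activities 1 through 5 complete.
Predecessor durations: [8, 4, 10, 6, 8]
ES = 8 + 4 + 10 + 6 + 8 = 36

36


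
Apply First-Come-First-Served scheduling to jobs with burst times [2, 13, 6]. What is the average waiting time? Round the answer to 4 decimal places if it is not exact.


FCFS order (as given): [2, 13, 6]
Waiting times:
  Job 1: wait = 0
  Job 2: wait = 2
  Job 3: wait = 15
Sum of waiting times = 17
Average waiting time = 17/3 = 5.6667

5.6667


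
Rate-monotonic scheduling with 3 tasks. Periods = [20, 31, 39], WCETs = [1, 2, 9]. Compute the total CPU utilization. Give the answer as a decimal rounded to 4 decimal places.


Compute individual utilizations (exact fractions):
  Task 1: C/T = 1/20 (approx. 0.05)
  Task 2: C/T = 2/31 (approx. 0.0645)
  Task 3: C/T = 9/39 = 3/13 (approx. 0.2308)
Total utilization U = 1/20 + 2/31 + 3/13 = 2783/8060
Rounded to 4 decimal places: U = 0.3453
RM (Liu & Layland) bound for 3 tasks = 0.779763; compare with U = 2783/8060 (approx. 0.345285)
U <= bound, so schedulable by RM sufficient condition.

0.3453


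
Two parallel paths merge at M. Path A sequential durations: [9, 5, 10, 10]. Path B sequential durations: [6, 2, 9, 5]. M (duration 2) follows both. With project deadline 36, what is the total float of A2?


Forward pass: ES(A2) = sum of predecessors on chain A = 9
EF = ES + duration = 9 + 5 = 14
Backward pass: LF(M) = deadline = 36; LS(M) = 36 - 2 = 34
LF(A2) = LS(M) - sum(successors on chain A) = 34 - 20 = 14
LS = LF - duration = 14 - 5 = 9
Total float = LS - ES = 9 - 9 = 0

0


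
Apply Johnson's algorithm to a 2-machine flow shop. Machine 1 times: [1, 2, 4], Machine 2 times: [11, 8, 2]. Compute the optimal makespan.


Apply Johnson's rule:
  Group 1 (a <= b): [(1, 1, 11), (2, 2, 8)]
  Group 2 (a > b): [(3, 4, 2)]
Optimal job order: [1, 2, 3]
Schedule:
  Job 1: M1 done at 1, M2 done at 12
  Job 2: M1 done at 3, M2 done at 20
  Job 3: M1 done at 7, M2 done at 22
Makespan = 22

22


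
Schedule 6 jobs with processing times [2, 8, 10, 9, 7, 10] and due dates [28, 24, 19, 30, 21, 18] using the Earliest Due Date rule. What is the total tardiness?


Sort by due date (EDD order): [(10, 18), (10, 19), (7, 21), (8, 24), (2, 28), (9, 30)]
Compute completion times and tardiness:
  Job 1: p=10, d=18, C=10, tardiness=max(0,10-18)=0
  Job 2: p=10, d=19, C=20, tardiness=max(0,20-19)=1
  Job 3: p=7, d=21, C=27, tardiness=max(0,27-21)=6
  Job 4: p=8, d=24, C=35, tardiness=max(0,35-24)=11
  Job 5: p=2, d=28, C=37, tardiness=max(0,37-28)=9
  Job 6: p=9, d=30, C=46, tardiness=max(0,46-30)=16
Total tardiness = 43

43


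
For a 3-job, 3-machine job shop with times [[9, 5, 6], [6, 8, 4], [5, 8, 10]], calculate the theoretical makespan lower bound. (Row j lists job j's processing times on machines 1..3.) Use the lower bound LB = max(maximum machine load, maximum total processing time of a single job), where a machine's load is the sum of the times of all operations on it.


Machine loads:
  Machine 1: 9 + 6 + 5 = 20
  Machine 2: 5 + 8 + 8 = 21
  Machine 3: 6 + 4 + 10 = 20
Max machine load = 21
Job totals:
  Job 1: 20
  Job 2: 18
  Job 3: 23
Max job total = 23
Lower bound = max(21, 23) = 23

23


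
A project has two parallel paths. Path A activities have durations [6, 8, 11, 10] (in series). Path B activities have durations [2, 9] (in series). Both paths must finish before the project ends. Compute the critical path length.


Path A total = 6 + 8 + 11 + 10 = 35
Path B total = 2 + 9 = 11
Critical path = longest path = max(35, 11) = 35

35


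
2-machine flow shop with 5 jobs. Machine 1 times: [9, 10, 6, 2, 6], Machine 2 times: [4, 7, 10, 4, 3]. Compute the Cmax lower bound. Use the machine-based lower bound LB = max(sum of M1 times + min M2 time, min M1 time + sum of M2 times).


LB1 = sum(M1 times) + min(M2 times) = 33 + 3 = 36
LB2 = min(M1 times) + sum(M2 times) = 2 + 28 = 30
Lower bound = max(LB1, LB2) = max(36, 30) = 36

36


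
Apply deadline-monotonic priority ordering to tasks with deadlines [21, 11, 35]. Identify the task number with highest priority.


Sort tasks by relative deadline (ascending):
  Task 2: deadline = 11
  Task 1: deadline = 21
  Task 3: deadline = 35
Priority order (highest first): [2, 1, 3]
Highest priority task = 2

2


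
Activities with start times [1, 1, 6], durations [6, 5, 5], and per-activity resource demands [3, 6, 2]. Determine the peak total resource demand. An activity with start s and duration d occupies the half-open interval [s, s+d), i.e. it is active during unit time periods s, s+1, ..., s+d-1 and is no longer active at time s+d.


Each activity i is active on [start_i, start_i + duration_i).
Compute total resource usage per time slot:
  t=0: active resources = [], total = 0
  t=1: active resources = [3, 6], total = 9
  t=2: active resources = [3, 6], total = 9
  t=3: active resources = [3, 6], total = 9
  t=4: active resources = [3, 6], total = 9
  t=5: active resources = [3, 6], total = 9
  t=6: active resources = [3, 2], total = 5
  t=7: active resources = [2], total = 2
  t=8: active resources = [2], total = 2
  t=9: active resources = [2], total = 2
  t=10: active resources = [2], total = 2
Peak resource demand = 9

9


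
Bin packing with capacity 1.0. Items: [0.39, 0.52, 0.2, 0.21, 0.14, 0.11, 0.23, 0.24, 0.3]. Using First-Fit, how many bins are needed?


Place items sequentially using First-Fit:
  Item 0.39 -> new Bin 1
  Item 0.52 -> Bin 1 (now 0.91)
  Item 0.2 -> new Bin 2
  Item 0.21 -> Bin 2 (now 0.41)
  Item 0.14 -> Bin 2 (now 0.55)
  Item 0.11 -> Bin 2 (now 0.66)
  Item 0.23 -> Bin 2 (now 0.89)
  Item 0.24 -> new Bin 3
  Item 0.3 -> Bin 3 (now 0.54)
Total bins used = 3

3


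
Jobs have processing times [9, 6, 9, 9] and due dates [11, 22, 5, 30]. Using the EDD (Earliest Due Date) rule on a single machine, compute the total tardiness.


Sort by due date (EDD order): [(9, 5), (9, 11), (6, 22), (9, 30)]
Compute completion times and tardiness:
  Job 1: p=9, d=5, C=9, tardiness=max(0,9-5)=4
  Job 2: p=9, d=11, C=18, tardiness=max(0,18-11)=7
  Job 3: p=6, d=22, C=24, tardiness=max(0,24-22)=2
  Job 4: p=9, d=30, C=33, tardiness=max(0,33-30)=3
Total tardiness = 16

16


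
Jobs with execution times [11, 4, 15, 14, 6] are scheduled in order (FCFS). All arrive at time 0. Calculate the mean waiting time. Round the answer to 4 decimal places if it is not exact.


FCFS order (as given): [11, 4, 15, 14, 6]
Waiting times:
  Job 1: wait = 0
  Job 2: wait = 11
  Job 3: wait = 15
  Job 4: wait = 30
  Job 5: wait = 44
Sum of waiting times = 100
Average waiting time = 100/5 = 20.0

20.0


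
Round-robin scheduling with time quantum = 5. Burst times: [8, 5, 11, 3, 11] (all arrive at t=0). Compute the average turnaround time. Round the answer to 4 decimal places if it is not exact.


Time quantum = 5
Execution trace:
  J1 runs 5 units, time = 5
  J2 runs 5 units, time = 10
  J3 runs 5 units, time = 15
  J4 runs 3 units, time = 18
  J5 runs 5 units, time = 23
  J1 runs 3 units, time = 26
  J3 runs 5 units, time = 31
  J5 runs 5 units, time = 36
  J3 runs 1 units, time = 37
  J5 runs 1 units, time = 38
Finish times: [26, 10, 37, 18, 38]
Average turnaround = 129/5 = 25.8

25.8


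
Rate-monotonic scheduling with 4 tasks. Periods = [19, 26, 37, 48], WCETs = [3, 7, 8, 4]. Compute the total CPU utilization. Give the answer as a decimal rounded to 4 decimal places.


Compute individual utilizations (exact fractions):
  Task 1: C/T = 3/19 (approx. 0.1579)
  Task 2: C/T = 7/26 (approx. 0.2692)
  Task 3: C/T = 8/37 (approx. 0.2162)
  Task 4: C/T = 4/48 = 1/12 (approx. 0.0833)
Total utilization U = 3/19 + 7/26 + 8/37 + 1/12 = 79693/109668
Rounded to 4 decimal places: U = 0.7267
RM (Liu & Layland) bound for 4 tasks = 0.756828; compare with U = 79693/109668 (approx. 0.726675)
U <= bound, so schedulable by RM sufficient condition.

0.7267


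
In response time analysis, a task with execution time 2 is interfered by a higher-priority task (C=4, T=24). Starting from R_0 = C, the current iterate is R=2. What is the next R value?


R_next = C + ceil(R_prev / T_hp) * C_hp
ceil(2 / 24) = ceil(0.0833) = 1
Interference = 1 * 4 = 4
R_next = 2 + 4 = 6

6


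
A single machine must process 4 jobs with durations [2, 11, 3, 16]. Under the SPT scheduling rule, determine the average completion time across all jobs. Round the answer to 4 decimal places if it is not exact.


Sort jobs by processing time (SPT order): [2, 3, 11, 16]
Compute completion times sequentially:
  Job 1: processing = 2, completes at 2
  Job 2: processing = 3, completes at 5
  Job 3: processing = 11, completes at 16
  Job 4: processing = 16, completes at 32
Sum of completion times = 55
Average completion time = 55/4 = 13.75

13.75


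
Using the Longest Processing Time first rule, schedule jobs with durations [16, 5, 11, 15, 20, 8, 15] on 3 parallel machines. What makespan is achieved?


Sort jobs in decreasing order (LPT): [20, 16, 15, 15, 11, 8, 5]
Assign each job to the least loaded machine:
  Machine 1: jobs [20, 8], load = 28
  Machine 2: jobs [16, 11, 5], load = 32
  Machine 3: jobs [15, 15], load = 30
Makespan = max load = 32

32


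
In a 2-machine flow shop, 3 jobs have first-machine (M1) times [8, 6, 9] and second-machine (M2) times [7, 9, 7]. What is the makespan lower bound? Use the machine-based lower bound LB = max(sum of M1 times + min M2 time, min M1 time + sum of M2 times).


LB1 = sum(M1 times) + min(M2 times) = 23 + 7 = 30
LB2 = min(M1 times) + sum(M2 times) = 6 + 23 = 29
Lower bound = max(LB1, LB2) = max(30, 29) = 30

30


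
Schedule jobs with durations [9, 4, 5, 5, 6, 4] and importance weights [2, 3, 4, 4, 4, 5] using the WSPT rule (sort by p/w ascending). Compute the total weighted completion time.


Compute p/w ratios and sort ascending (WSPT): [(4, 5), (5, 4), (5, 4), (4, 3), (6, 4), (9, 2)]
Compute weighted completion times:
  Job (p=4,w=5): C=4, w*C=5*4=20
  Job (p=5,w=4): C=9, w*C=4*9=36
  Job (p=5,w=4): C=14, w*C=4*14=56
  Job (p=4,w=3): C=18, w*C=3*18=54
  Job (p=6,w=4): C=24, w*C=4*24=96
  Job (p=9,w=2): C=33, w*C=2*33=66
Total weighted completion time = 328

328


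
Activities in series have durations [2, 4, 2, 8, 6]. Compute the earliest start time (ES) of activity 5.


Activity 5 starts after activities 1 through 4 complete.
Predecessor durations: [2, 4, 2, 8]
ES = 2 + 4 + 2 + 8 = 16

16


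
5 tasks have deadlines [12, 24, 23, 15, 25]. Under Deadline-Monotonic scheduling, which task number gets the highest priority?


Sort tasks by relative deadline (ascending):
  Task 1: deadline = 12
  Task 4: deadline = 15
  Task 3: deadline = 23
  Task 2: deadline = 24
  Task 5: deadline = 25
Priority order (highest first): [1, 4, 3, 2, 5]
Highest priority task = 1

1


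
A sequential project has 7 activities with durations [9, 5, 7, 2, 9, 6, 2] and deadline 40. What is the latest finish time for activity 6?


LF(activity 6) = deadline - sum of successor durations
Successors: activities 7 through 7 with durations [2]
Sum of successor durations = 2
LF = 40 - 2 = 38

38


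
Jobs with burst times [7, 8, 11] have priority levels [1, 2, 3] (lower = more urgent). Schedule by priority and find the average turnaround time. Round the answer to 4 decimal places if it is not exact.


Sort by priority (ascending = highest first):
Order: [(1, 7), (2, 8), (3, 11)]
Completion times:
  Priority 1, burst=7, C=7
  Priority 2, burst=8, C=15
  Priority 3, burst=11, C=26
Average turnaround = 48/3 = 16.0

16.0


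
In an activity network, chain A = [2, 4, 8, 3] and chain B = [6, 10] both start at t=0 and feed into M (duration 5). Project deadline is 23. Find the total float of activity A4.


Forward pass: ES(A4) = sum of predecessors on chain A = 14
EF = ES + duration = 14 + 3 = 17
Backward pass: LF(M) = deadline = 23; LS(M) = 23 - 5 = 18
LF(A4) = LS(M) - sum(successors on chain A) = 18 - 0 = 18
LS = LF - duration = 18 - 3 = 15
Total float = LS - ES = 15 - 14 = 1

1


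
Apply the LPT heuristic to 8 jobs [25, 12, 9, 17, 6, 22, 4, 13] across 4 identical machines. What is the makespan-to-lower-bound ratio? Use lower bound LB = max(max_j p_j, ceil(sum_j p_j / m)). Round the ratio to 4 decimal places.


LPT order: [25, 22, 17, 13, 12, 9, 6, 4]
Machine loads after assignment: [29, 28, 26, 25]
LPT makespan = 29
Lower bound = max(max_job, ceil(total/4)) = max(25, 27) = 27
Ratio = 29 / 27 = 1.0741

1.0741


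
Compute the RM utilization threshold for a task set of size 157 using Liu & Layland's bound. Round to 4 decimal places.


Compute 2^(1/157) = 1.0044247104
Subtract 1: 1.0044247104 - 1 = 0.0044247104
Multiply by n: 157 * 0.0044247104 = 0.6946795328
Round to 4 dp: 0.6947

0.6947


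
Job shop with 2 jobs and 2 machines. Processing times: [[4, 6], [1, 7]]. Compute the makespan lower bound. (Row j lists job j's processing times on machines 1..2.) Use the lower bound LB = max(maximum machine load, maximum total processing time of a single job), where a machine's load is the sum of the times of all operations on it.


Machine loads:
  Machine 1: 4 + 1 = 5
  Machine 2: 6 + 7 = 13
Max machine load = 13
Job totals:
  Job 1: 10
  Job 2: 8
Max job total = 10
Lower bound = max(13, 10) = 13

13


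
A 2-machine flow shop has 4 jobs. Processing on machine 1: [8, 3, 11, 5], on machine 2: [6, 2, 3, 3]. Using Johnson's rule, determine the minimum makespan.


Apply Johnson's rule:
  Group 1 (a <= b): []
  Group 2 (a > b): [(1, 8, 6), (3, 11, 3), (4, 5, 3), (2, 3, 2)]
Optimal job order: [1, 3, 4, 2]
Schedule:
  Job 1: M1 done at 8, M2 done at 14
  Job 3: M1 done at 19, M2 done at 22
  Job 4: M1 done at 24, M2 done at 27
  Job 2: M1 done at 27, M2 done at 29
Makespan = 29

29


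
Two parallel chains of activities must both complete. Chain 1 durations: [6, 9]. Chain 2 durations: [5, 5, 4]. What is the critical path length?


Path A total = 6 + 9 = 15
Path B total = 5 + 5 + 4 = 14
Critical path = longest path = max(15, 14) = 15

15


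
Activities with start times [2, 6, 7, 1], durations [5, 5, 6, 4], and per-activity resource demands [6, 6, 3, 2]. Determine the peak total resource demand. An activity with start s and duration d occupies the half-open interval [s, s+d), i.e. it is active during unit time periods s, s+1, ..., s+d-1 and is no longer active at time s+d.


Each activity i is active on [start_i, start_i + duration_i).
Compute total resource usage per time slot:
  t=0: active resources = [], total = 0
  t=1: active resources = [2], total = 2
  t=2: active resources = [6, 2], total = 8
  t=3: active resources = [6, 2], total = 8
  t=4: active resources = [6, 2], total = 8
  t=5: active resources = [6], total = 6
  t=6: active resources = [6, 6], total = 12
  t=7: active resources = [6, 3], total = 9
  t=8: active resources = [6, 3], total = 9
  t=9: active resources = [6, 3], total = 9
  t=10: active resources = [6, 3], total = 9
  t=11: active resources = [3], total = 3
  t=12: active resources = [3], total = 3
Peak resource demand = 12

12


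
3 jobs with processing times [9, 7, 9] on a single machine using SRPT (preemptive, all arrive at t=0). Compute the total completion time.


Since all jobs arrive at t=0, SRPT equals SPT ordering.
SPT order: [7, 9, 9]
Completion times:
  Job 1: p=7, C=7
  Job 2: p=9, C=16
  Job 3: p=9, C=25
Total completion time = 7 + 16 + 25 = 48

48


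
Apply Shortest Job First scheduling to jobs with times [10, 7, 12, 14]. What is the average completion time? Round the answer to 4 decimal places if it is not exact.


SJF order (ascending): [7, 10, 12, 14]
Completion times:
  Job 1: burst=7, C=7
  Job 2: burst=10, C=17
  Job 3: burst=12, C=29
  Job 4: burst=14, C=43
Average completion = 96/4 = 24.0

24.0


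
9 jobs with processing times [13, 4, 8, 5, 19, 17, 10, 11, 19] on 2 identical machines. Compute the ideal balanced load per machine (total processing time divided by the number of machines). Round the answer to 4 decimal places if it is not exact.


Total processing time = 13 + 4 + 8 + 5 + 19 + 17 + 10 + 11 + 19 = 106
Number of machines = 2
Ideal balanced load = 106 / 2 = 53.0

53.0


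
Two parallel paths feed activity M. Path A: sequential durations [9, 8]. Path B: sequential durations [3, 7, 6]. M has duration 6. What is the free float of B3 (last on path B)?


ES(B3) = sum of predecessors on chain B = 10
EF(B3) = ES + duration = 10 + 6 = 16
Successor of B3 is M. ES(M) = max(sum(A), sum(B)) = max(17, 16) = 17
Free float = ES(successor) - EF(current) = 17 - 16 = 1

1


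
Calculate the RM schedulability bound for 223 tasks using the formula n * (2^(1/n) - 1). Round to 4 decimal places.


Compute 2^(1/223) = 1.0031131190
Subtract 1: 1.0031131190 - 1 = 0.0031131190
Multiply by n: 223 * 0.0031131190 = 0.6942255370
Round to 4 dp: 0.6942

0.6942


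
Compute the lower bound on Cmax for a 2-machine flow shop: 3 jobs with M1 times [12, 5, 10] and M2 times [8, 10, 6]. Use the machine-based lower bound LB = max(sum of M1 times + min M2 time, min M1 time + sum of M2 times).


LB1 = sum(M1 times) + min(M2 times) = 27 + 6 = 33
LB2 = min(M1 times) + sum(M2 times) = 5 + 24 = 29
Lower bound = max(LB1, LB2) = max(33, 29) = 33

33


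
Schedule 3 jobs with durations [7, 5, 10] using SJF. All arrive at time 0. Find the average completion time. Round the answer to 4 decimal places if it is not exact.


SJF order (ascending): [5, 7, 10]
Completion times:
  Job 1: burst=5, C=5
  Job 2: burst=7, C=12
  Job 3: burst=10, C=22
Average completion = 39/3 = 13.0

13.0


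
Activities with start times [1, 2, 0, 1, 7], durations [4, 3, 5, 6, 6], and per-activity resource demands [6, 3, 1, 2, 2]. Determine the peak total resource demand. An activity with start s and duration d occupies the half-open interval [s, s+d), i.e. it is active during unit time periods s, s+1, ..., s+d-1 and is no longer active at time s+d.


Each activity i is active on [start_i, start_i + duration_i).
Compute total resource usage per time slot:
  t=0: active resources = [1], total = 1
  t=1: active resources = [6, 1, 2], total = 9
  t=2: active resources = [6, 3, 1, 2], total = 12
  t=3: active resources = [6, 3, 1, 2], total = 12
  t=4: active resources = [6, 3, 1, 2], total = 12
  t=5: active resources = [2], total = 2
  t=6: active resources = [2], total = 2
  t=7: active resources = [2], total = 2
  t=8: active resources = [2], total = 2
  t=9: active resources = [2], total = 2
  t=10: active resources = [2], total = 2
  t=11: active resources = [2], total = 2
  t=12: active resources = [2], total = 2
Peak resource demand = 12

12


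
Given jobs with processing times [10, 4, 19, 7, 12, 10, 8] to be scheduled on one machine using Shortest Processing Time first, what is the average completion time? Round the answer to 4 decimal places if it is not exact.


Sort jobs by processing time (SPT order): [4, 7, 8, 10, 10, 12, 19]
Compute completion times sequentially:
  Job 1: processing = 4, completes at 4
  Job 2: processing = 7, completes at 11
  Job 3: processing = 8, completes at 19
  Job 4: processing = 10, completes at 29
  Job 5: processing = 10, completes at 39
  Job 6: processing = 12, completes at 51
  Job 7: processing = 19, completes at 70
Sum of completion times = 223
Average completion time = 223/7 = 31.8571

31.8571


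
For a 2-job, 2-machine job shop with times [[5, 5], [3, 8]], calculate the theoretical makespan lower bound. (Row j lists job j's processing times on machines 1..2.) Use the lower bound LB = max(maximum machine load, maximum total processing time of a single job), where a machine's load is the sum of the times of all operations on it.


Machine loads:
  Machine 1: 5 + 3 = 8
  Machine 2: 5 + 8 = 13
Max machine load = 13
Job totals:
  Job 1: 10
  Job 2: 11
Max job total = 11
Lower bound = max(13, 11) = 13

13


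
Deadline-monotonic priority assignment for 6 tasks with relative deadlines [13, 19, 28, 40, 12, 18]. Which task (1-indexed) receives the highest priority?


Sort tasks by relative deadline (ascending):
  Task 5: deadline = 12
  Task 1: deadline = 13
  Task 6: deadline = 18
  Task 2: deadline = 19
  Task 3: deadline = 28
  Task 4: deadline = 40
Priority order (highest first): [5, 1, 6, 2, 3, 4]
Highest priority task = 5

5


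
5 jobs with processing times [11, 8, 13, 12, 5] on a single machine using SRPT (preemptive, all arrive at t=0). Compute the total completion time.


Since all jobs arrive at t=0, SRPT equals SPT ordering.
SPT order: [5, 8, 11, 12, 13]
Completion times:
  Job 1: p=5, C=5
  Job 2: p=8, C=13
  Job 3: p=11, C=24
  Job 4: p=12, C=36
  Job 5: p=13, C=49
Total completion time = 5 + 13 + 24 + 36 + 49 = 127

127


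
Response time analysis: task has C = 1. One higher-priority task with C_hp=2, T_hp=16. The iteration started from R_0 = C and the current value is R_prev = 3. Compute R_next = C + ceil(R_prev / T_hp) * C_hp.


R_next = C + ceil(R_prev / T_hp) * C_hp
ceil(3 / 16) = ceil(0.1875) = 1
Interference = 1 * 2 = 2
R_next = 1 + 2 = 3
R_next = R_prev, so the iteration has converged (response time = 3).

3


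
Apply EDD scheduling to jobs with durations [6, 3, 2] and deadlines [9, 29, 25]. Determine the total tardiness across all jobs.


Sort by due date (EDD order): [(6, 9), (2, 25), (3, 29)]
Compute completion times and tardiness:
  Job 1: p=6, d=9, C=6, tardiness=max(0,6-9)=0
  Job 2: p=2, d=25, C=8, tardiness=max(0,8-25)=0
  Job 3: p=3, d=29, C=11, tardiness=max(0,11-29)=0
Total tardiness = 0

0


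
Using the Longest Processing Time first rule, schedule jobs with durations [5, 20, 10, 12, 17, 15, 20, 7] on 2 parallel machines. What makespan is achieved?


Sort jobs in decreasing order (LPT): [20, 20, 17, 15, 12, 10, 7, 5]
Assign each job to the least loaded machine:
  Machine 1: jobs [20, 17, 10, 7], load = 54
  Machine 2: jobs [20, 15, 12, 5], load = 52
Makespan = max load = 54

54


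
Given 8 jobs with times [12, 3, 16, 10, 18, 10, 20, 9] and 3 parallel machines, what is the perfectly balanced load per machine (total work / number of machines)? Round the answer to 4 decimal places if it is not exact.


Total processing time = 12 + 3 + 16 + 10 + 18 + 10 + 20 + 9 = 98
Number of machines = 3
Ideal balanced load = 98 / 3 = 32.6667

32.6667


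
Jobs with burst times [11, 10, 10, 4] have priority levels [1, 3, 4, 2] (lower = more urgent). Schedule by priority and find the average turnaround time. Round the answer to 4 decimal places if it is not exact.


Sort by priority (ascending = highest first):
Order: [(1, 11), (2, 4), (3, 10), (4, 10)]
Completion times:
  Priority 1, burst=11, C=11
  Priority 2, burst=4, C=15
  Priority 3, burst=10, C=25
  Priority 4, burst=10, C=35
Average turnaround = 86/4 = 21.5

21.5


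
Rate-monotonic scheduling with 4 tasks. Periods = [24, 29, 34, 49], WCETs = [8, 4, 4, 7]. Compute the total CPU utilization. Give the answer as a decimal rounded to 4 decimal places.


Compute individual utilizations (exact fractions):
  Task 1: C/T = 8/24 = 1/3 (approx. 0.3333)
  Task 2: C/T = 4/29 (approx. 0.1379)
  Task 3: C/T = 4/34 = 2/17 (approx. 0.1176)
  Task 4: C/T = 7/49 = 1/7 (approx. 0.1429)
Total utilization U = 1/3 + 4/29 + 2/17 + 1/7 = 7576/10353
Rounded to 4 decimal places: U = 0.7318
RM (Liu & Layland) bound for 4 tasks = 0.756828; compare with U = 7576/10353 (approx. 0.731769)
U <= bound, so schedulable by RM sufficient condition.

0.7318


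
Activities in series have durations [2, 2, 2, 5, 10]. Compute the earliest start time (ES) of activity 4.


Activity 4 starts after activities 1 through 3 complete.
Predecessor durations: [2, 2, 2]
ES = 2 + 2 + 2 = 6

6


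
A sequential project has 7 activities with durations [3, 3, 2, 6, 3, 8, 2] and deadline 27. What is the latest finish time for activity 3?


LF(activity 3) = deadline - sum of successor durations
Successors: activities 4 through 7 with durations [6, 3, 8, 2]
Sum of successor durations = 19
LF = 27 - 19 = 8

8


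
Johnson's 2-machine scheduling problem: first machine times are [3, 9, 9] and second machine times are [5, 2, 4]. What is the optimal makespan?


Apply Johnson's rule:
  Group 1 (a <= b): [(1, 3, 5)]
  Group 2 (a > b): [(3, 9, 4), (2, 9, 2)]
Optimal job order: [1, 3, 2]
Schedule:
  Job 1: M1 done at 3, M2 done at 8
  Job 3: M1 done at 12, M2 done at 16
  Job 2: M1 done at 21, M2 done at 23
Makespan = 23

23


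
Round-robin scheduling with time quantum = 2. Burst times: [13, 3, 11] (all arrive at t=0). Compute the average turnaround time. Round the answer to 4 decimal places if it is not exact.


Time quantum = 2
Execution trace:
  J1 runs 2 units, time = 2
  J2 runs 2 units, time = 4
  J3 runs 2 units, time = 6
  J1 runs 2 units, time = 8
  J2 runs 1 units, time = 9
  J3 runs 2 units, time = 11
  J1 runs 2 units, time = 13
  J3 runs 2 units, time = 15
  J1 runs 2 units, time = 17
  J3 runs 2 units, time = 19
  J1 runs 2 units, time = 21
  J3 runs 2 units, time = 23
  J1 runs 2 units, time = 25
  J3 runs 1 units, time = 26
  J1 runs 1 units, time = 27
Finish times: [27, 9, 26]
Average turnaround = 62/3 = 20.6667

20.6667


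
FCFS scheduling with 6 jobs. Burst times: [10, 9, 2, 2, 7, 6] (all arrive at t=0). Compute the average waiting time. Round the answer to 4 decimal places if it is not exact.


FCFS order (as given): [10, 9, 2, 2, 7, 6]
Waiting times:
  Job 1: wait = 0
  Job 2: wait = 10
  Job 3: wait = 19
  Job 4: wait = 21
  Job 5: wait = 23
  Job 6: wait = 30
Sum of waiting times = 103
Average waiting time = 103/6 = 17.1667

17.1667


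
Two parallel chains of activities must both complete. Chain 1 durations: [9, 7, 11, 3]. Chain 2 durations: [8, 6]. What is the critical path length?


Path A total = 9 + 7 + 11 + 3 = 30
Path B total = 8 + 6 = 14
Critical path = longest path = max(30, 14) = 30

30


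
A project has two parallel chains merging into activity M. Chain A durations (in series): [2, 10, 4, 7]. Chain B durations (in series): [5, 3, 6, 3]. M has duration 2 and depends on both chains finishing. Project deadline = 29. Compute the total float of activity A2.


Forward pass: ES(A2) = sum of predecessors on chain A = 2
EF = ES + duration = 2 + 10 = 12
Backward pass: LF(M) = deadline = 29; LS(M) = 29 - 2 = 27
LF(A2) = LS(M) - sum(successors on chain A) = 27 - 11 = 16
LS = LF - duration = 16 - 10 = 6
Total float = LS - ES = 6 - 2 = 4

4


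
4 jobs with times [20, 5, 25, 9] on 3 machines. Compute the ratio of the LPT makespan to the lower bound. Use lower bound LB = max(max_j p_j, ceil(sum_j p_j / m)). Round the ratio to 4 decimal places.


LPT order: [25, 20, 9, 5]
Machine loads after assignment: [25, 20, 14]
LPT makespan = 25
Lower bound = max(max_job, ceil(total/3)) = max(25, 20) = 25
Ratio = 25 / 25 = 1.0

1.0
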